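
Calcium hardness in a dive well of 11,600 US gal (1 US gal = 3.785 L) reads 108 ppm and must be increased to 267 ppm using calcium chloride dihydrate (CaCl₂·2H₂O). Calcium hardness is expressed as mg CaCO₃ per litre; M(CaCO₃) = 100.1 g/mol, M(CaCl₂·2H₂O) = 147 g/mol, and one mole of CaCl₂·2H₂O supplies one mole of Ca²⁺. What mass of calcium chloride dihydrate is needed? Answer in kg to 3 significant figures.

10.3 kg

Volume: 11,600 US gal × 3.785 L/gal = 43,906 L.
Hardness to add: (267 − 108) = 159 mg/L as CaCO₃ × 43,906 L = 6981 g as CaCO₃.
Moles of Ca²⁺ (1 mol Ca²⁺ ≡ 1 mol CaCO₃): 6981 / 100.1 g/mol = 69.74 mol.
Mass of CaCl₂·2H₂O: 69.74 × 147 = 10,250 g.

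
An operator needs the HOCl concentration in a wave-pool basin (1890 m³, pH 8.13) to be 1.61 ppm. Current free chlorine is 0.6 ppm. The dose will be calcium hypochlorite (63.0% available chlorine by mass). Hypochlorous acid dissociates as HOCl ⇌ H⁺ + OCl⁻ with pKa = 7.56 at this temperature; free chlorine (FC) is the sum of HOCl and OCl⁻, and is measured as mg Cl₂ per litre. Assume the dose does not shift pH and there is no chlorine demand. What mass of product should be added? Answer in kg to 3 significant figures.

21.0 kg

Volume: 1890 m³ = 1,890,000 L.
[OCl⁻]/[HOCl] = 10^(pH − pKa) = 10^(8.13 − 7.56) = 3.715; fraction as HOCl = 1/(1 + 3.715) = 0.2121.
Free chlorine required for 1.61 ppm HOCl: 1.61 / 0.2121 = 7.592 ppm.
FC to add: 7.592 − 0.6 = 6.992 mg/L as Cl₂.
Cl₂ equivalent: 6.992 mg/L × 1,890,000 L = 13,210 g.
Product at 63.0% available Cl: 13,210 / 0.63 = 20,980 g.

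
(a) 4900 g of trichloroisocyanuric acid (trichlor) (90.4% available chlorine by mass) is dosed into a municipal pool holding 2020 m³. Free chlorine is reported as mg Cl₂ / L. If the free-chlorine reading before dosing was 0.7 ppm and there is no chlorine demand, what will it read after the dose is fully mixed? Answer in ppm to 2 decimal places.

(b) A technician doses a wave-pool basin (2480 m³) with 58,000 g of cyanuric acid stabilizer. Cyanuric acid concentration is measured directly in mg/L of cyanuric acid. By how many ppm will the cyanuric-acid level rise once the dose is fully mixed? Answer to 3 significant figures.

(a) 2.89 ppm; (b) 23.4 ppm

(a) Volume: 2020 m³ = 2,020,000 L.
(a) Available chlorine delivered: 4900 g × 0.904 = 4430 g as Cl₂.
(a) Concentration rise: 4430 g / 2,020,000 L = 2.193 mg/L = 2.19 ppm.
(a) Final FC: 0.7 + 2.19 = 2.89 ppm.

(b) Volume: 2480 m³ = 2,480,000 L.
(b) Rise: 58,000 g / 2,480,000 L × 1000 = 23.39 mg/L.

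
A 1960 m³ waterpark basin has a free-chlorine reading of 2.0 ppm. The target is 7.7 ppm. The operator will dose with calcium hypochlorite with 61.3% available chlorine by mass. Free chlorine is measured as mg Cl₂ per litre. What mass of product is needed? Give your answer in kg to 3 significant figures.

Volume: 1960 m³ = 1,960,000 L.
Chlorine deficit: 7.7 − 2.0 = 5.7 ppm = 5.7 mg/L as Cl₂.
Cl₂ equivalent needed: 5.7 mg/L × 1,960,000 L = 11,170,000 mg = 11,170 g.
Product at 61.3% available chlorine: 11,170 / 0.613 = 18,230 g.

18.2 kg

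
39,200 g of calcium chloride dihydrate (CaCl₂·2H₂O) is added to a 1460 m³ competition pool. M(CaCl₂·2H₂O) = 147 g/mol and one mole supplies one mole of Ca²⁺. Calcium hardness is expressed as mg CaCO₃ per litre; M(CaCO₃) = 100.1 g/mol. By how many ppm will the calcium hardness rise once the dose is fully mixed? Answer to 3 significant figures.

18.3 ppm

Volume: 1460 m³ = 1,460,000 L.
Moles of Ca²⁺: 39,200 g ÷ 147 g/mol = 266.7 mol.
As CaCO₃: 266.7 mol × 100.1 g/mol = 26,690 g.
Rise: 26,690 g / 1,460,000 L × 1000 = 18.28 mg/L.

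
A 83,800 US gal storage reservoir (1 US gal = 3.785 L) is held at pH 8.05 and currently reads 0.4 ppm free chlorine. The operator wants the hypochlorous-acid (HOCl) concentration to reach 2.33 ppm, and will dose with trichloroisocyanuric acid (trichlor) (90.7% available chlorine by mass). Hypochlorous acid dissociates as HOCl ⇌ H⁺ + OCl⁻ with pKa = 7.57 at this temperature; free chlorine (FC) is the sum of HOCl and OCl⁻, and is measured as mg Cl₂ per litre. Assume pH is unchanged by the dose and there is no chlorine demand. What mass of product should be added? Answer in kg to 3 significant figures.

3.14 kg

Volume: 83,800 US gal × 3.785 L/gal = 317,183 L.
[OCl⁻]/[HOCl] = 10^(pH − pKa) = 10^(8.05 − 7.57) = 3.02; fraction as HOCl = 1/(1 + 3.02) = 0.2488.
Free chlorine required for 2.33 ppm HOCl: 2.33 / 0.2488 = 9.366 ppm.
FC to add: 9.366 − 0.4 = 8.966 mg/L as Cl₂.
Cl₂ equivalent: 8.966 mg/L × 317,183 L = 2844 g.
Product at 90.7% available Cl: 2844 / 0.907 = 3136 g.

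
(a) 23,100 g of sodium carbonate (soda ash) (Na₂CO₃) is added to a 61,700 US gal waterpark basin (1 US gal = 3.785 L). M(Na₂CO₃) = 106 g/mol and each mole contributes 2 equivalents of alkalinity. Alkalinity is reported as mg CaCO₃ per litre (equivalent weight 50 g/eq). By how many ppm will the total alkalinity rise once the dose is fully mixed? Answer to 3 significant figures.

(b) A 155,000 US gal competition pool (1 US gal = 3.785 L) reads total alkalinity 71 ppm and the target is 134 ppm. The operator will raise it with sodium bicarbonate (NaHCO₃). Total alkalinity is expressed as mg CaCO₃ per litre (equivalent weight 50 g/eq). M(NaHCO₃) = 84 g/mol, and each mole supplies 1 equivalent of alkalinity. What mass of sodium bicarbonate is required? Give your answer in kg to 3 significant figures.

(a) Volume: 61,700 US gal × 3.785 L/gal = 233,534 L.
(a) Moles of Na₂CO₃: 23,100 g ÷ 106 g/mol = 217.9 mol → 435.8 eq of alkalinity.
(a) As CaCO₃: 435.8 eq × 50 g/eq = 21,790 g.
(a) Rise: 21,790 g / 233,534 L × 1000 = 93.32 mg/L.

(b) Volume: 155,000 US gal × 3.785 L/gal = 586,675 L.
(b) Alkalinity to add: (134 − 71) = 63 mg/L as CaCO₃ × 586,675 L = 36,960 g as CaCO₃.
(b) Equivalents: 36,960 g ÷ 50 g/eq = 739.2 eq.
(b) NaHCO₃ supplies 1 eq per mole → 739.2 mol.
(b) Mass: 739.2 mol × 84 g/mol = 62,090 g.

(a) 93.3 ppm; (b) 62.1 kg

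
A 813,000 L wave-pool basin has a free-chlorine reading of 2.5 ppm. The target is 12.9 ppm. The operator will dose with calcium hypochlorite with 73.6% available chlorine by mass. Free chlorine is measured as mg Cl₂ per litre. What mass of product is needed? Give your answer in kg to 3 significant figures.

11.5 kg

Chlorine deficit: 12.9 − 2.5 = 10.4 ppm = 10.4 mg/L as Cl₂.
Cl₂ equivalent needed: 10.4 mg/L × 813,000 L = 8,455,000 mg = 8455 g.
Product at 73.6% available chlorine: 8455 / 0.736 = 11,490 g.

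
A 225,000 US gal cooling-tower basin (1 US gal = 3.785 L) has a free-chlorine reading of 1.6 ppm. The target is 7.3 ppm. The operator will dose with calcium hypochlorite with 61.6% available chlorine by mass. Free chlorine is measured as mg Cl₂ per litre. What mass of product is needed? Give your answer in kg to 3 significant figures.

Volume: 225,000 US gal × 3.785 L/gal = 851,625 L.
Chlorine deficit: 7.3 − 1.6 = 5.7 ppm = 5.7 mg/L as Cl₂.
Cl₂ equivalent needed: 5.7 mg/L × 851,625 L = 4,854,000 mg = 4854 g.
Product at 61.6% available chlorine: 4854 / 0.616 = 7880 g.

7.88 kg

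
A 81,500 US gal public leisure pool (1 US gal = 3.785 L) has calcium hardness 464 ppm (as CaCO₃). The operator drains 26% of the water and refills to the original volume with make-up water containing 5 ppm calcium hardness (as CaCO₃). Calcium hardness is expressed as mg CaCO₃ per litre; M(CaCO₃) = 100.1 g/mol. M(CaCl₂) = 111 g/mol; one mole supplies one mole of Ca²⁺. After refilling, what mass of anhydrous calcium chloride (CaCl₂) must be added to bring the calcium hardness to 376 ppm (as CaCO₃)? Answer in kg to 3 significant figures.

Volume: 81,500 US gal × 3.785 L/gal = 308,478 L.
After draining 26% and refilling: 464 × 0.74 + 5 × 0.26 = 344.66 ppm.
Deficit to target: 376 − 344.66 = 31.34 mg/L.
As CaCO₃: 31.34 mg/L × 308,478 L = 9668 g; ÷ 100.1 = 96.58 mol Ca²⁺.
Mass: 96.58 × 111 = 10,720 g.

10.7 kg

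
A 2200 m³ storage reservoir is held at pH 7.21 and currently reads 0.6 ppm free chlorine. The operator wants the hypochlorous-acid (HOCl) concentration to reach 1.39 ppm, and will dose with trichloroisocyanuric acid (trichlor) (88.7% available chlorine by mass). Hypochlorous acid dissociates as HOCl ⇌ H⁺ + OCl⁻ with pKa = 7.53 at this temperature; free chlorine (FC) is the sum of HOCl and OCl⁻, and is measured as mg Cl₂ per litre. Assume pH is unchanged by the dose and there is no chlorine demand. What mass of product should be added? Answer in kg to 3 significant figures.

3.61 kg

Volume: 2200 m³ = 2,200,000 L.
[OCl⁻]/[HOCl] = 10^(pH − pKa) = 10^(7.21 − 7.53) = 0.4786; fraction as HOCl = 1/(1 + 0.4786) = 0.6763.
Free chlorine required for 1.39 ppm HOCl: 1.39 / 0.6763 = 2.055 ppm.
FC to add: 2.055 − 0.6 = 1.455 mg/L as Cl₂.
Cl₂ equivalent: 1.455 mg/L × 2,200,000 L = 3202 g.
Product at 88.7% available Cl: 3202 / 0.887 = 3610 g.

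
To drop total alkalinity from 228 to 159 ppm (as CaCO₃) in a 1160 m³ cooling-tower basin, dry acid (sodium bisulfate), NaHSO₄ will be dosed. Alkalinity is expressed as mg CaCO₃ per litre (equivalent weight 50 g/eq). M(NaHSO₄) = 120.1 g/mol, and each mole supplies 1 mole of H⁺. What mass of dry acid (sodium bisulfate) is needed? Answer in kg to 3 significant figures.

192 kg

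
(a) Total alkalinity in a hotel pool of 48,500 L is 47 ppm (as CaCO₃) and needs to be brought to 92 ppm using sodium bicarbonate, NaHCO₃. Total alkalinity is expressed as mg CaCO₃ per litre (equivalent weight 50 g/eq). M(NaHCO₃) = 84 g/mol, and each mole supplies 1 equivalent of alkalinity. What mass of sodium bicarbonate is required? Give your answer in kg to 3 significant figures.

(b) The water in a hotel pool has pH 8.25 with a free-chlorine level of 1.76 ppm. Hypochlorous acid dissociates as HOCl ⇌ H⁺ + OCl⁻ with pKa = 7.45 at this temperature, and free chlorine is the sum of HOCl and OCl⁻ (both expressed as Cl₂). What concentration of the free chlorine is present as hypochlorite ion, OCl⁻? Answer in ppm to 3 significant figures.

(a) 3.67 kg; (b) 1.52 ppm

(a) Alkalinity to add: (92 − 47) = 45 mg/L as CaCO₃ × 48,500 L = 2182 g as CaCO₃.
(a) Equivalents: 2182 g ÷ 50 g/eq = 43.65 eq.
(a) NaHCO₃ supplies 1 eq per mole → 43.65 mol.
(a) Mass: 43.65 mol × 84 g/mol = 3667 g.

(b) [OCl⁻]/[HOCl] = 10^(pH − pKa) = 10^(8.25 − 7.45) = 10^0.80 = 6.31.
(b) Fraction as HOCl = 1 / (1 + 6.31) = 0.1368.
(b) OCl⁻ = (1 − 0.1368) × 1.76 ppm = 1.519 ppm.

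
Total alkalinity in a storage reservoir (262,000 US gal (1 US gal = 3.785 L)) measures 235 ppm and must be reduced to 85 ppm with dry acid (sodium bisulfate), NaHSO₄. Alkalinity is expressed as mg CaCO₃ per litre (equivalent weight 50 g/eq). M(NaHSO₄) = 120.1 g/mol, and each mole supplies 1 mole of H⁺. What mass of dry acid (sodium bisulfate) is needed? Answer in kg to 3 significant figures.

Volume: 262,000 US gal × 3.785 L/gal = 991,670 L.
Alkalinity to neutralize: (235 − 85) = 150 mg/L as CaCO₃ × 991,670 L = 148,800 g as CaCO₃.
Equivalents of H⁺ required: 148,800 ÷ 50 g/eq = 2975 eq = 2975 mol NaHSO₄.
Mass of NaHSO₄: 2975 × 120.1 = 357,300 g.

357 kg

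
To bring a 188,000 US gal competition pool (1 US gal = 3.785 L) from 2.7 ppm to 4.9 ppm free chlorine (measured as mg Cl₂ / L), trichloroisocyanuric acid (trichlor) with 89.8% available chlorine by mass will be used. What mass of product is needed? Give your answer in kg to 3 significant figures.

1.74 kg

Volume: 188,000 US gal × 3.785 L/gal = 711,580 L.
Chlorine deficit: 4.9 − 2.7 = 2.2 ppm = 2.2 mg/L as Cl₂.
Cl₂ equivalent needed: 2.2 mg/L × 711,580 L = 1,565,000 mg = 1565 g.
Product at 89.8% available chlorine: 1565 / 0.898 = 1743 g.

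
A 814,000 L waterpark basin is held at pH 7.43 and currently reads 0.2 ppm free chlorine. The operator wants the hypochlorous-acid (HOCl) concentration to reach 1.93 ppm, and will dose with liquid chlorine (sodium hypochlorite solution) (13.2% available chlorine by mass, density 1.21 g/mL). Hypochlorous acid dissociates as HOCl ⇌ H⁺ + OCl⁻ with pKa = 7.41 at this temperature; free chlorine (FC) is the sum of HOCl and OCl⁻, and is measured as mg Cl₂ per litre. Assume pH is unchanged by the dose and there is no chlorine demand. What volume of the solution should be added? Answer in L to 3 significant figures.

19.1 L

[OCl⁻]/[HOCl] = 10^(pH − pKa) = 10^(7.43 − 7.41) = 1.047; fraction as HOCl = 1/(1 + 1.047) = 0.4885.
Free chlorine required for 1.93 ppm HOCl: 1.93 / 0.4885 = 3.951 ppm.
FC to add: 3.951 − 0.2 = 3.751 mg/L as Cl₂.
Cl₂ equivalent: 3.751 mg/L × 814,000 L = 3053 g.
Product at 13.2% available Cl: 3053 / 0.132 = 23,130 g.
Volume: 23,130 g ÷ 1.21 g/mL = 19,120 mL.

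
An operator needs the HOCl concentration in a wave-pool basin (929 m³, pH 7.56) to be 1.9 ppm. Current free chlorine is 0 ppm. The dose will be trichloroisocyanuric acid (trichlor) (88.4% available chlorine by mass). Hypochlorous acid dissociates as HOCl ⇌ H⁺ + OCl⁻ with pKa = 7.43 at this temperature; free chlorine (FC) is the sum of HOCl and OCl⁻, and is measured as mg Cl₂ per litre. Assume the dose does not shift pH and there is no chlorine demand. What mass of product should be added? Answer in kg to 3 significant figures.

Volume: 929 m³ = 929,000 L.
[OCl⁻]/[HOCl] = 10^(pH − pKa) = 10^(7.56 − 7.43) = 1.349; fraction as HOCl = 1/(1 + 1.349) = 0.4257.
Free chlorine required for 1.9 ppm HOCl: 1.9 / 0.4257 = 4.463 ppm.
FC to add: 4.463 − 0 = 4.463 mg/L as Cl₂.
Cl₂ equivalent: 4.463 mg/L × 929,000 L = 4146 g.
Product at 88.4% available Cl: 4146 / 0.884 = 4690 g.

4.69 kg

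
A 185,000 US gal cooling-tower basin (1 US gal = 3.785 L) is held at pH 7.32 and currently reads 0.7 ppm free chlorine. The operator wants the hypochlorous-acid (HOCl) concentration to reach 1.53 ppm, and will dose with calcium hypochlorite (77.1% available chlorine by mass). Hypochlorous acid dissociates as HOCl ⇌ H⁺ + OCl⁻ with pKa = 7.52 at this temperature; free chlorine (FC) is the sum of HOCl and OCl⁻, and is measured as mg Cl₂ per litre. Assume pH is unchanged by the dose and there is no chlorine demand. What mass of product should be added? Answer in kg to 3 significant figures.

1.63 kg

Volume: 185,000 US gal × 3.785 L/gal = 700,225 L.
[OCl⁻]/[HOCl] = 10^(pH − pKa) = 10^(7.32 − 7.52) = 0.631; fraction as HOCl = 1/(1 + 0.631) = 0.6131.
Free chlorine required for 1.53 ppm HOCl: 1.53 / 0.6131 = 2.495 ppm.
FC to add: 2.495 − 0.7 = 1.795 mg/L as Cl₂.
Cl₂ equivalent: 1.795 mg/L × 700,225 L = 1257 g.
Product at 77.1% available Cl: 1257 / 0.771 = 1631 g.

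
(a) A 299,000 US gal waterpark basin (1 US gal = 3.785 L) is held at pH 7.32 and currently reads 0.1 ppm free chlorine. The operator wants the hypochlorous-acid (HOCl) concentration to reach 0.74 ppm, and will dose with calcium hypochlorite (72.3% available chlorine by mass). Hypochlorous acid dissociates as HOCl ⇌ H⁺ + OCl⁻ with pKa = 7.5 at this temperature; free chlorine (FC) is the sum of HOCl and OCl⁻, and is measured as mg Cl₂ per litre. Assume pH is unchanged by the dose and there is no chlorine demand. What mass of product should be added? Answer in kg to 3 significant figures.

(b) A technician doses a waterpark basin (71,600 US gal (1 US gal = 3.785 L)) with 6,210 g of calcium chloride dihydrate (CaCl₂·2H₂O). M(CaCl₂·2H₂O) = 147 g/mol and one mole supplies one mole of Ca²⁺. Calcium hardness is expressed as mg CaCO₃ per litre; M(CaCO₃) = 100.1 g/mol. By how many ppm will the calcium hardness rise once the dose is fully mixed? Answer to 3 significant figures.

(a) 1.77 kg; (b) 15.6 ppm

(a) Volume: 299,000 US gal × 3.785 L/gal = 1,131,715 L.
(a) [OCl⁻]/[HOCl] = 10^(pH − pKa) = 10^(7.32 − 7.5) = 0.6607; fraction as HOCl = 1/(1 + 0.6607) = 0.6022.
(a) Free chlorine required for 0.74 ppm HOCl: 0.74 / 0.6022 = 1.229 ppm.
(a) FC to add: 1.229 − 0.1 = 1.129 mg/L as Cl₂.
(a) Cl₂ equivalent: 1.129 mg/L × 1,131,715 L = 1278 g.
(a) Product at 72.3% available Cl: 1278 / 0.723 = 1767 g.

(b) Volume: 71,600 US gal × 3.785 L/gal = 271,006 L.
(b) Moles of Ca²⁺: 6,210 g ÷ 147 g/mol = 42.24 mol.
(b) As CaCO₃: 42.24 mol × 100.1 g/mol = 4229 g.
(b) Rise: 4229 g / 271,006 L × 1000 = 15.6 mg/L.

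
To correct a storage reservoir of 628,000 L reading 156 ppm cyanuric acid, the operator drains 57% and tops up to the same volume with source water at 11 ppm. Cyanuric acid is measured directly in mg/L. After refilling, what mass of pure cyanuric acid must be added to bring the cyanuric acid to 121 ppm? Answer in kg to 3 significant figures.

29.9 kg

After draining 57% and refilling: 156 × 0.43 + 11 × 0.57 = 73.35 ppm.
Deficit to target: 121 − 73.35 = 47.65 mg/L.
Mass: 47.65 mg/L × 628,000 L = 29,920 g cyanuric acid.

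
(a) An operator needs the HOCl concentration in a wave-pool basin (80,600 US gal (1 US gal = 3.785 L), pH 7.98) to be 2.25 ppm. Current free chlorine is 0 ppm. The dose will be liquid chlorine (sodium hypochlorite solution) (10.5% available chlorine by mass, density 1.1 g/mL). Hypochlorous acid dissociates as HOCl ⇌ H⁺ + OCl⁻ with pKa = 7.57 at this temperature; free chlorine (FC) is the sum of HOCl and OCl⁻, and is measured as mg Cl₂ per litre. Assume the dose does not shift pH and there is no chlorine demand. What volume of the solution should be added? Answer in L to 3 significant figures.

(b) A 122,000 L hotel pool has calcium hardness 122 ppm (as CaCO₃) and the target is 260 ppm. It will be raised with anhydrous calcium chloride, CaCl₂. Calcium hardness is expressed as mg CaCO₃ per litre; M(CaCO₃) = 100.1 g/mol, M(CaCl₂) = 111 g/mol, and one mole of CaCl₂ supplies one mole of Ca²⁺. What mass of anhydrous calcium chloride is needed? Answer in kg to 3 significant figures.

(a) Volume: 80,600 US gal × 3.785 L/gal = 305,071 L.
(a) [OCl⁻]/[HOCl] = 10^(pH − pKa) = 10^(7.98 − 7.57) = 2.57; fraction as HOCl = 1/(1 + 2.57) = 0.2801.
(a) Free chlorine required for 2.25 ppm HOCl: 2.25 / 0.2801 = 8.033 ppm.
(a) FC to add: 8.033 − 0 = 8.033 mg/L as Cl₂.
(a) Cl₂ equivalent: 8.033 mg/L × 305,071 L = 2451 g.
(a) Product at 10.5% available Cl: 2451 / 0.105 = 23,340 g.
(a) Volume: 23,340 g ÷ 1.1 g/mL = 21,220 mL.

(b) Hardness to add: (260 − 122) = 138 mg/L as CaCO₃ × 122,000 L = 16,840 g as CaCO₃.
(b) Moles of Ca²⁺ (1 mol Ca²⁺ ≡ 1 mol CaCO₃): 16,840 / 100.1 g/mol = 168.2 mol.
(b) Mass of CaCl₂: 168.2 × 111 = 18,670 g.

(a) 21.2 L; (b) 18.7 kg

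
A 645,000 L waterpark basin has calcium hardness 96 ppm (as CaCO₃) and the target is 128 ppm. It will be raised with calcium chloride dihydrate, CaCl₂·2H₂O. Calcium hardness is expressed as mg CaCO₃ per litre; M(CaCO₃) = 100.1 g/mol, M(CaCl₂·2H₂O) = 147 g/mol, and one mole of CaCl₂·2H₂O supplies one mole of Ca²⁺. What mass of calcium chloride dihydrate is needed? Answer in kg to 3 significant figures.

30.3 kg

Hardness to add: (128 − 96) = 32 mg/L as CaCO₃ × 645,000 L = 20,640 g as CaCO₃.
Moles of Ca²⁺ (1 mol Ca²⁺ ≡ 1 mol CaCO₃): 20,640 / 100.1 g/mol = 206.2 mol.
Mass of CaCl₂·2H₂O: 206.2 × 147 = 30,310 g.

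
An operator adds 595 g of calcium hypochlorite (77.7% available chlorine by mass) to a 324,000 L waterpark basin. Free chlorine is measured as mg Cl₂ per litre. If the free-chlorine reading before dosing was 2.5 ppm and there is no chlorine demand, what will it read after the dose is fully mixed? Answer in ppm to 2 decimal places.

Available chlorine delivered: 595 g × 0.777 = 462.3 g as Cl₂.
Concentration rise: 462.3 g / 324,000 L = 1.427 mg/L = 1.43 ppm.
Final FC: 2.5 + 1.43 = 3.93 ppm.

3.93 ppm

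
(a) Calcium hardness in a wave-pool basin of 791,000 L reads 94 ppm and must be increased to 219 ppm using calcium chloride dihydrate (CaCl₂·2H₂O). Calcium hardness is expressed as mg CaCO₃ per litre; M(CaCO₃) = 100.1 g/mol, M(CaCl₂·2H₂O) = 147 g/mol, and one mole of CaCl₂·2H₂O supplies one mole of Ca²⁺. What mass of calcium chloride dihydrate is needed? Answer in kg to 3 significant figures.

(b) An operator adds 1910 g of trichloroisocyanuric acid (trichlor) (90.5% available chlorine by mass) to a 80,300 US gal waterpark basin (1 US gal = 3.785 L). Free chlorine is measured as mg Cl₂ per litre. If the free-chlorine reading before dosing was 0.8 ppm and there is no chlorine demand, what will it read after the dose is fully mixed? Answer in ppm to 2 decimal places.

(a) Hardness to add: (219 − 94) = 125 mg/L as CaCO₃ × 791,000 L = 98,880 g as CaCO₃.
(a) Moles of Ca²⁺ (1 mol Ca²⁺ ≡ 1 mol CaCO₃): 98,880 / 100.1 g/mol = 987.8 mol.
(a) Mass of CaCl₂·2H₂O: 987.8 × 147 = 145,200 g.

(b) Volume: 80,300 US gal × 3.785 L/gal = 303,936 L.
(b) Available chlorine delivered: 1910 g × 0.905 = 1729 g as Cl₂.
(b) Concentration rise: 1729 g / 303,936 L = 5.687 mg/L = 5.69 ppm.
(b) Final FC: 0.8 + 5.69 = 6.49 ppm.

(a) 145 kg; (b) 6.49 ppm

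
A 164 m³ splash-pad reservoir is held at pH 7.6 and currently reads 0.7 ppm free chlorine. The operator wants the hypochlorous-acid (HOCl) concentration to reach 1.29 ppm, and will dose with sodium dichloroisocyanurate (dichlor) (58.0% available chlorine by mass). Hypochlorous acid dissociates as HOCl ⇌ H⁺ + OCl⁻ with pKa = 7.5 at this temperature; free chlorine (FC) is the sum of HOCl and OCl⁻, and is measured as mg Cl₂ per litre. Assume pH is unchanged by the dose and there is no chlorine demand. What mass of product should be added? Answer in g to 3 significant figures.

Volume: 164 m³ = 164,000 L.
[OCl⁻]/[HOCl] = 10^(pH − pKa) = 10^(7.6 − 7.5) = 1.259; fraction as HOCl = 1/(1 + 1.259) = 0.4427.
Free chlorine required for 1.29 ppm HOCl: 1.29 / 0.4427 = 2.914 ppm.
FC to add: 2.914 − 0.7 = 2.214 mg/L as Cl₂.
Cl₂ equivalent: 2.214 mg/L × 164,000 L = 363.1 g.
Product at 58.0% available Cl: 363.1 / 0.58 = 626 g.

626 g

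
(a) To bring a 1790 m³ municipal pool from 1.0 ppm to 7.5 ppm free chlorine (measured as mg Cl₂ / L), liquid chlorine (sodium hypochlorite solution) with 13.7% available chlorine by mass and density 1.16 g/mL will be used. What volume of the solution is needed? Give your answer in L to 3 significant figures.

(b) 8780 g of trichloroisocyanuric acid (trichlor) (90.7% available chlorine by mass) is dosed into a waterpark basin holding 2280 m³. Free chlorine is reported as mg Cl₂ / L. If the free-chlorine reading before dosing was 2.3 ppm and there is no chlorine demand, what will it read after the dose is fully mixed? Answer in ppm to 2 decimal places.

(a) Volume: 1790 m³ = 1,790,000 L.
(a) Chlorine deficit: 7.5 − 1.0 = 6.5 ppm = 6.5 mg/L as Cl₂.
(a) Cl₂ equivalent needed: 6.5 mg/L × 1,790,000 L = 11,640,000 mg = 11,640 g.
(a) Product at 13.7% available chlorine: 11,640 / 0.137 = 84,930 g.
(a) Volume at density 1.16 g/mL: 84,930 g ÷ 1.16 g/mL = 73,210 mL.

(b) Volume: 2280 m³ = 2,280,000 L.
(b) Available chlorine delivered: 8780 g × 0.907 = 7963 g as Cl₂.
(b) Concentration rise: 7963 g / 2,280,000 L = 3.493 mg/L = 3.49 ppm.
(b) Final FC: 2.3 + 3.49 = 5.79 ppm.

(a) 73.2 L; (b) 5.79 ppm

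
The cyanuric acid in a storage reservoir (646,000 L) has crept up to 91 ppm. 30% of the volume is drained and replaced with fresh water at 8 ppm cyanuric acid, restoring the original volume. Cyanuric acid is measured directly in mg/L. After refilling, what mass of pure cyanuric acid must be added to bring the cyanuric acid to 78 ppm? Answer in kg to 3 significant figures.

7.69 kg

After draining 30% and refilling: 91 × 0.70 + 8 × 0.30 = 66.1 ppm.
Deficit to target: 78 − 66.1 = 11.9 mg/L.
Mass: 11.9 mg/L × 646,000 L = 7687 g cyanuric acid.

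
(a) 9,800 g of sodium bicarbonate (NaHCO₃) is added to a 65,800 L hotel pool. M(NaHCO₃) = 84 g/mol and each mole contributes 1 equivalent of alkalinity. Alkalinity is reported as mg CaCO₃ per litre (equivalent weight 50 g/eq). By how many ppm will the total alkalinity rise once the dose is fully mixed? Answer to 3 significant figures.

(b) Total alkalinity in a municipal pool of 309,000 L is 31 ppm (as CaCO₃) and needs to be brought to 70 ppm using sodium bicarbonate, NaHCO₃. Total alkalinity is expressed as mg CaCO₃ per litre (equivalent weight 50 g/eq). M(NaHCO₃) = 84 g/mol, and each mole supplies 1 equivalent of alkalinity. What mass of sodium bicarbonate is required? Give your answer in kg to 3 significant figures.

(a) 88.7 ppm; (b) 20.2 kg

(a) Moles of NaHCO₃: 9,800 g ÷ 84 g/mol = 116.7 mol → 116.7 eq of alkalinity.
(a) As CaCO₃: 116.7 eq × 50 g/eq = 5833 g.
(a) Rise: 5833 g / 65,800 L × 1000 = 88.65 mg/L.

(b) Alkalinity to add: (70 − 31) = 39 mg/L as CaCO₃ × 309,000 L = 12,050 g as CaCO₃.
(b) Equivalents: 12,050 g ÷ 50 g/eq = 241 eq.
(b) NaHCO₃ supplies 1 eq per mole → 241 mol.
(b) Mass: 241 mol × 84 g/mol = 20,250 g.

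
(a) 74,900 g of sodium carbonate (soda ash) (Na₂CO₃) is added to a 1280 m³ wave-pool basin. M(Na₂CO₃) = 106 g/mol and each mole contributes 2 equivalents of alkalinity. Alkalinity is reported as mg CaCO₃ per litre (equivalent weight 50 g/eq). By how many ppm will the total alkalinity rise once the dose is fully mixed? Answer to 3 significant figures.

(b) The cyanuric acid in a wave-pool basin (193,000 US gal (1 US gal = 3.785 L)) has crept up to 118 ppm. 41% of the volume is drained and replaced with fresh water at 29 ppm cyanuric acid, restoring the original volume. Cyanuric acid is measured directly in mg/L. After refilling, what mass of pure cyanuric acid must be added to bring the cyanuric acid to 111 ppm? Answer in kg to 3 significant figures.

(a) 55.2 ppm; (b) 21.5 kg

(a) Volume: 1280 m³ = 1,280,000 L.
(a) Moles of Na₂CO₃: 74,900 g ÷ 106 g/mol = 706.6 mol → 1413 eq of alkalinity.
(a) As CaCO₃: 1413 eq × 50 g/eq = 70,660 g.
(a) Rise: 70,660 g / 1,280,000 L × 1000 = 55.2 mg/L.

(b) Volume: 193,000 US gal × 3.785 L/gal = 730,505 L.
(b) After draining 41% and refilling: 118 × 0.59 + 29 × 0.41 = 81.51 ppm.
(b) Deficit to target: 111 − 81.51 = 29.49 mg/L.
(b) Mass: 29.49 mg/L × 730,505 L = 21,540 g cyanuric acid.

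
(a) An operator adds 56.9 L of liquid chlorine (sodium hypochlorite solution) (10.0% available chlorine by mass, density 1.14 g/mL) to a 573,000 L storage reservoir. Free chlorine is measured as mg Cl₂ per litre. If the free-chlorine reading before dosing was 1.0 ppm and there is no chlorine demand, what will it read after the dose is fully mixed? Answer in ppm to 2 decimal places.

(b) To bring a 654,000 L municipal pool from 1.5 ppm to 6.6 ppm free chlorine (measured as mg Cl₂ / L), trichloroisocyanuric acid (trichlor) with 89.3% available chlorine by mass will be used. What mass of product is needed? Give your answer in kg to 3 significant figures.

(a) 12.32 ppm; (b) 3.74 kg

(a) Mass of solution: 56.9 L × 1000 mL/L × 1.14 g/mL = 64,870 g.
(a) Available chlorine delivered: 64,870 g × 0.1 = 6487 g as Cl₂.
(a) Concentration rise: 6487 g / 573,000 L = 11.32 mg/L = 11.32 ppm.
(a) Final FC: 1.0 + 11.32 = 12.32 ppm.

(b) Chlorine deficit: 6.6 − 1.5 = 5.1 ppm = 5.1 mg/L as Cl₂.
(b) Cl₂ equivalent needed: 5.1 mg/L × 654,000 L = 3,335,000 mg = 3335 g.
(b) Product at 89.3% available chlorine: 3335 / 0.893 = 3735 g.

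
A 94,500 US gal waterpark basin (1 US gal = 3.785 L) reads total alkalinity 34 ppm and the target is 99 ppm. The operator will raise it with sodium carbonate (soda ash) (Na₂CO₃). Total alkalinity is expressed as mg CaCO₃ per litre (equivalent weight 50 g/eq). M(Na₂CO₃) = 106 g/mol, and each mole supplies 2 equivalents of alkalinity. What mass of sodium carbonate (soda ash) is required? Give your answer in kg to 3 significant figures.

24.6 kg

Volume: 94,500 US gal × 3.785 L/gal = 357,682 L.
Alkalinity to add: (99 − 34) = 65 mg/L as CaCO₃ × 357,682 L = 23,250 g as CaCO₃.
Equivalents: 23,250 g ÷ 50 g/eq = 465 eq.
Each mole of Na₂CO₃ supplies 2 eq, so 465 / 2 = 232.5 mol.
Mass: 232.5 mol × 106 g/mol = 24,640 g.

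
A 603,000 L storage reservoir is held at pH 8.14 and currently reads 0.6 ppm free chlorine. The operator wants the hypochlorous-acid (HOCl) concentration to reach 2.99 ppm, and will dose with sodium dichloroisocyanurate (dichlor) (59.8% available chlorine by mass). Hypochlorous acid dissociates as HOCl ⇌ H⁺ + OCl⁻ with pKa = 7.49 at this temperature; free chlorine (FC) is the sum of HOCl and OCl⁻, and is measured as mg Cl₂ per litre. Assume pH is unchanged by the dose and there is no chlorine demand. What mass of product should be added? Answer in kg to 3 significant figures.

[OCl⁻]/[HOCl] = 10^(pH − pKa) = 10^(8.14 − 7.49) = 4.467; fraction as HOCl = 1/(1 + 4.467) = 0.1829.
Free chlorine required for 2.99 ppm HOCl: 2.99 / 0.1829 = 16.35 ppm.
FC to add: 16.35 − 0.6 = 15.75 mg/L as Cl₂.
Cl₂ equivalent: 15.75 mg/L × 603,000 L = 9495 g.
Product at 59.8% available Cl: 9495 / 0.598 = 15,880 g.

15.9 kg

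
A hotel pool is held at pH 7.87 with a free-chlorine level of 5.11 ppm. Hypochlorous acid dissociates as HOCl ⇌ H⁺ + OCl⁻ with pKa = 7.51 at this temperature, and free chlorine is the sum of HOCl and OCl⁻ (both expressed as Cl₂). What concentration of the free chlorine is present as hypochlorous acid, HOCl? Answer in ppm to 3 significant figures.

1.55 ppm

[OCl⁻]/[HOCl] = 10^(pH − pKa) = 10^(7.87 − 7.51) = 10^0.36 = 2.291.
Fraction as HOCl = 1 / (1 + 2.291) = 0.3039.
HOCl = 0.3039 × 5.11 ppm = 1.553 ppm.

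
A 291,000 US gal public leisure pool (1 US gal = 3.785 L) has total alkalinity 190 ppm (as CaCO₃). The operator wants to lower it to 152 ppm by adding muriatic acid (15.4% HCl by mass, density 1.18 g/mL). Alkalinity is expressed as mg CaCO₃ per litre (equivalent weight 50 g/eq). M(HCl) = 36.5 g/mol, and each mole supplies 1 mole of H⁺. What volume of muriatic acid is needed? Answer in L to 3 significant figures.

168 L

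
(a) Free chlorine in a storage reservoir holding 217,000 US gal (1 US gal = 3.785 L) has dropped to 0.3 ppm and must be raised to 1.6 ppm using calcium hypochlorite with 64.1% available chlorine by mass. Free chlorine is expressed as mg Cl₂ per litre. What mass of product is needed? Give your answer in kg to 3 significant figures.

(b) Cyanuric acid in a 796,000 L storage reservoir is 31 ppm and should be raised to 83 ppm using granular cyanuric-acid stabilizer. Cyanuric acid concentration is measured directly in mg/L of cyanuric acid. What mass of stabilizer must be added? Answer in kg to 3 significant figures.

(a) 1.67 kg; (b) 41.4 kg

(a) Volume: 217,000 US gal × 3.785 L/gal = 821,345 L.
(a) Chlorine deficit: 1.6 − 0.3 = 1.3 ppm = 1.3 mg/L as Cl₂.
(a) Cl₂ equivalent needed: 1.3 mg/L × 821,345 L = 1,068,000 mg = 1068 g.
(a) Product at 64.1% available chlorine: 1068 / 0.641 = 1666 g.

(b) CYA to add: (83 − 31) = 52 mg/L × 796,000 L = 41,390 g cyanuric acid.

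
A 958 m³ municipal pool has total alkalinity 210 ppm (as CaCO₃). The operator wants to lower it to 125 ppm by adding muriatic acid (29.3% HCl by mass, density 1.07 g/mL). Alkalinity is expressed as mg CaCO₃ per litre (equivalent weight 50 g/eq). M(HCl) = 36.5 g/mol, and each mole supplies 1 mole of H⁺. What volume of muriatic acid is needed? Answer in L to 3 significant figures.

190 L

Volume: 958 m³ = 958,000 L.
Alkalinity to neutralize: (210 − 125) = 85 mg/L as CaCO₃ × 958,000 L = 81,430 g as CaCO₃.
Equivalents of H⁺ required: 81,430 ÷ 50 g/eq = 1629 eq = 1629 mol HCl.
Mass of HCl: 1629 × 36.5 = 59,440 g.
Mass of 29.3% solution: 59,440 / 0.293 = 202,900 g.
Volume: 202,900 g ÷ 1.07 g/mL = 189,600 mL.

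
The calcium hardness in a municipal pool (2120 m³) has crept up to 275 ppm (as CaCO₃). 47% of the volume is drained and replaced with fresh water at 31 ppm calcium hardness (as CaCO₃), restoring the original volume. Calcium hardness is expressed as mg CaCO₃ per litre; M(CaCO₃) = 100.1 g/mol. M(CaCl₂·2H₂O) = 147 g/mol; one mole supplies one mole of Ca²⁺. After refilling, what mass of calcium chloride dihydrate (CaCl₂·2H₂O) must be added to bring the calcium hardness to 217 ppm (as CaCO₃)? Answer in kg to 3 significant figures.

Volume: 2120 m³ = 2,120,000 L.
After draining 47% and refilling: 275 × 0.53 + 31 × 0.47 = 160.32 ppm.
Deficit to target: 217 − 160.32 = 56.68 mg/L.
As CaCO₃: 56.68 mg/L × 2,120,000 L = 120,200 g; ÷ 100.1 = 1200 mol Ca²⁺.
Mass: 1200 × 147 = 176,500 g.

176 kg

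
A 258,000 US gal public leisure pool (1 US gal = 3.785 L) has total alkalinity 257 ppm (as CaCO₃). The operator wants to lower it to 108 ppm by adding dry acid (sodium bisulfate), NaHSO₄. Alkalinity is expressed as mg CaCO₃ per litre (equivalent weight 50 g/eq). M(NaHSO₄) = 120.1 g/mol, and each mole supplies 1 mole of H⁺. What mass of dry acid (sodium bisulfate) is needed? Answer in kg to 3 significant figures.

349 kg

Volume: 258,000 US gal × 3.785 L/gal = 976,530 L.
Alkalinity to neutralize: (257 − 108) = 149 mg/L as CaCO₃ × 976,530 L = 145,500 g as CaCO₃.
Equivalents of H⁺ required: 145,500 ÷ 50 g/eq = 2910 eq = 2910 mol NaHSO₄.
Mass of NaHSO₄: 2910 × 120.1 = 349,500 g.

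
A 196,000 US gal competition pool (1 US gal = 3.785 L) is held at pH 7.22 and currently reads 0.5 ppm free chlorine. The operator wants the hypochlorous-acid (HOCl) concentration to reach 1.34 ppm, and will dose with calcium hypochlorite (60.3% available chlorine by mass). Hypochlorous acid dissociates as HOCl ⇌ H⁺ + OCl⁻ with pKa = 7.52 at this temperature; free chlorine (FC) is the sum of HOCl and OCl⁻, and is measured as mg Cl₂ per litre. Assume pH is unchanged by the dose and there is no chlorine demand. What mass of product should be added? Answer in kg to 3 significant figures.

1.86 kg

Volume: 196,000 US gal × 3.785 L/gal = 741,860 L.
[OCl⁻]/[HOCl] = 10^(pH − pKa) = 10^(7.22 − 7.52) = 0.5012; fraction as HOCl = 1/(1 + 0.5012) = 0.6661.
Free chlorine required for 1.34 ppm HOCl: 1.34 / 0.6661 = 2.012 ppm.
FC to add: 2.012 − 0.5 = 1.512 mg/L as Cl₂.
Cl₂ equivalent: 1.512 mg/L × 741,860 L = 1121 g.
Product at 60.3% available Cl: 1121 / 0.603 = 1860 g.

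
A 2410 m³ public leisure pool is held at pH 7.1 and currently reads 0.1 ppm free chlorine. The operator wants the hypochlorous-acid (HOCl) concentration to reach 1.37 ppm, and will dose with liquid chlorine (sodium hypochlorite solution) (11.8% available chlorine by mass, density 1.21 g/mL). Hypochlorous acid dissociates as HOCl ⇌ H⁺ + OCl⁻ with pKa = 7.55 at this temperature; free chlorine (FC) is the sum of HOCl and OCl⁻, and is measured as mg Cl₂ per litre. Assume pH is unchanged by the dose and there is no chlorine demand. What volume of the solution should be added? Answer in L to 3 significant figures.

Volume: 2410 m³ = 2,410,000 L.
[OCl⁻]/[HOCl] = 10^(pH − pKa) = 10^(7.1 − 7.55) = 0.3548; fraction as HOCl = 1/(1 + 0.3548) = 0.7381.
Free chlorine required for 1.37 ppm HOCl: 1.37 / 0.7381 = 1.856 ppm.
FC to add: 1.856 − 0.1 = 1.756 mg/L as Cl₂.
Cl₂ equivalent: 1.756 mg/L × 2,410,000 L = 4232 g.
Product at 11.8% available Cl: 4232 / 0.118 = 35,870 g.
Volume: 35,870 g ÷ 1.21 g/mL = 29,640 mL.

29.6 L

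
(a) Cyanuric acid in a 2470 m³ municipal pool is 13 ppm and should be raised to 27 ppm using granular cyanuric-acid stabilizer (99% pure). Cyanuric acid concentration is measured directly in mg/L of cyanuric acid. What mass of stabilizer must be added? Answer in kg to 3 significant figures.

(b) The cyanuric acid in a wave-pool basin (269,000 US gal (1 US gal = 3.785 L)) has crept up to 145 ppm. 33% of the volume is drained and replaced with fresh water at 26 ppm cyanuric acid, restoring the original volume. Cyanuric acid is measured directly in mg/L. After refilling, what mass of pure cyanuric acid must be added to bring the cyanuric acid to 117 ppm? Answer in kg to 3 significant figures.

(a) 34.9 kg; (b) 11.5 kg

(a) Volume: 2470 m³ = 2,470,000 L.
(a) CYA to add: (27 − 13) = 14 mg/L × 2,470,000 L = 34,580 g cyanuric acid.
(a) At 99% purity: 34,580 / 0.99 = 34,930 g product.

(b) Volume: 269,000 US gal × 3.785 L/gal = 1,018,165 L.
(b) After draining 33% and refilling: 145 × 0.67 + 26 × 0.33 = 105.73 ppm.
(b) Deficit to target: 117 − 105.73 = 11.27 mg/L.
(b) Mass: 11.27 mg/L × 1,018,165 L = 11,470 g cyanuric acid.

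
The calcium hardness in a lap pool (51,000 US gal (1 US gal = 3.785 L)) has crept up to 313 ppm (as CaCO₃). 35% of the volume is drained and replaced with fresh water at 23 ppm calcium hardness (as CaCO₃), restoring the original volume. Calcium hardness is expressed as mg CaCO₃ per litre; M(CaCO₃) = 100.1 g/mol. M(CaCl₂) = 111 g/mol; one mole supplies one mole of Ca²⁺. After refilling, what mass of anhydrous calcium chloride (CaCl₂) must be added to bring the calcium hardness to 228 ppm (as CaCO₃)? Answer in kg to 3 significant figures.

3.53 kg

Volume: 51,000 US gal × 3.785 L/gal = 193,035 L.
After draining 35% and refilling: 313 × 0.65 + 23 × 0.35 = 211.5 ppm.
Deficit to target: 228 − 211.5 = 16.5 mg/L.
As CaCO₃: 16.5 mg/L × 193,035 L = 3185 g; ÷ 100.1 = 31.82 mol Ca²⁺.
Mass: 31.82 × 111 = 3532 g.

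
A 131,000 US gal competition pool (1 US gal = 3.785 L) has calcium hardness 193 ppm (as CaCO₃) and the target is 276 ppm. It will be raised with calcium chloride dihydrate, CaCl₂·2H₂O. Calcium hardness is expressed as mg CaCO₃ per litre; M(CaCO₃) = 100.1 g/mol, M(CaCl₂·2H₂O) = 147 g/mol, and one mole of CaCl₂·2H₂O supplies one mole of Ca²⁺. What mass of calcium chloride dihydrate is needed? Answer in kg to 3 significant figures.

60.4 kg

Volume: 131,000 US gal × 3.785 L/gal = 495,835 L.
Hardness to add: (276 − 193) = 83 mg/L as CaCO₃ × 495,835 L = 41,150 g as CaCO₃.
Moles of Ca²⁺ (1 mol Ca²⁺ ≡ 1 mol CaCO₃): 41,150 / 100.1 g/mol = 411.1 mol.
Mass of CaCl₂·2H₂O: 411.1 × 147 = 60,440 g.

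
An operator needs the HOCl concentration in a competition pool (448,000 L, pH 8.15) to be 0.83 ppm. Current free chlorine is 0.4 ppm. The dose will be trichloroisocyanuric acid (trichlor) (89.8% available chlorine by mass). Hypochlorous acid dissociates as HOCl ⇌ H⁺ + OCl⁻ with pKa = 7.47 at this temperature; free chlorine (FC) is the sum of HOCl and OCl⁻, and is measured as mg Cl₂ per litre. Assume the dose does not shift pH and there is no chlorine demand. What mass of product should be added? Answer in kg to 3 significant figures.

[OCl⁻]/[HOCl] = 10^(pH − pKa) = 10^(8.15 − 7.47) = 4.786; fraction as HOCl = 1/(1 + 4.786) = 0.1728.
Free chlorine required for 0.83 ppm HOCl: 0.83 / 0.1728 = 4.803 ppm.
FC to add: 4.803 − 0.4 = 4.403 mg/L as Cl₂.
Cl₂ equivalent: 4.403 mg/L × 448,000 L = 1972 g.
Product at 89.8% available Cl: 1972 / 0.898 = 2196 g.

2.20 kg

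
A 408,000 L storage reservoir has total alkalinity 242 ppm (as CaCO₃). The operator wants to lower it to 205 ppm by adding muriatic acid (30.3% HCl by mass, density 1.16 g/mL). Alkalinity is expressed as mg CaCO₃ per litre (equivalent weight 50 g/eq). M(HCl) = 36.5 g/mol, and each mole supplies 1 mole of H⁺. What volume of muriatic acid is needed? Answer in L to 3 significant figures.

Alkalinity to neutralize: (242 − 205) = 37 mg/L as CaCO₃ × 408,000 L = 15,100 g as CaCO₃.
Equivalents of H⁺ required: 15,100 ÷ 50 g/eq = 301.9 eq = 301.9 mol HCl.
Mass of HCl: 301.9 × 36.5 = 11,020 g.
Mass of 30.3% solution: 11,020 / 0.303 = 36,370 g.
Volume: 36,370 g ÷ 1.16 g/mL = 31,350 mL.

31.4 L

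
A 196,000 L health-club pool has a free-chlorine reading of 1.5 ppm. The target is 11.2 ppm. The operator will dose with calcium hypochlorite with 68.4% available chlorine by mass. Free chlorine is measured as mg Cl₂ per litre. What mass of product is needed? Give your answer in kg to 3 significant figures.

Chlorine deficit: 11.2 − 1.5 = 9.7 ppm = 9.7 mg/L as Cl₂.
Cl₂ equivalent needed: 9.7 mg/L × 196,000 L = 1,901,000 mg = 1901 g.
Product at 68.4% available chlorine: 1901 / 0.684 = 2780 g.

2.78 kg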